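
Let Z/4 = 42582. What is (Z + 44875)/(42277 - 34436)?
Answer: 215203/7841 ≈ 27.446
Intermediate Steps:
Z = 170328 (Z = 4*42582 = 170328)
(Z + 44875)/(42277 - 34436) = (170328 + 44875)/(42277 - 34436) = 215203/7841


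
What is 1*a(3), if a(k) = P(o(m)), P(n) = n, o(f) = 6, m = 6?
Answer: 6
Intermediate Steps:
a(k) = 6
1*a(3) = 1*6 = 6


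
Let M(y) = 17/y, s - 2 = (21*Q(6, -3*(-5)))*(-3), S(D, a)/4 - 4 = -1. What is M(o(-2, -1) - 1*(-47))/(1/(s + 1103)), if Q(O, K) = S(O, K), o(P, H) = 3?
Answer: 5933/50 ≈ 118.66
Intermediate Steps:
S(D, a) = 12 (S(D, a) = 16 + 4*(-1) = 16 - 4 = 12)
Q(O, K) = 12
s = -754 (s = 2 + (21*12)*(-3) = 2 + 252*(-3) = 2 - 756 = -754)
M(o(-2, -1) - 1*(-47))/(1/(s + 1103)) = (17/(3 - 1*(-47)))/(1/(-754 + 1103)) = (17/(3 + 47))/(1/349) = (17/50)/(1/349) = (17*(1/50))*349 = (17/50)*349 = 5933/50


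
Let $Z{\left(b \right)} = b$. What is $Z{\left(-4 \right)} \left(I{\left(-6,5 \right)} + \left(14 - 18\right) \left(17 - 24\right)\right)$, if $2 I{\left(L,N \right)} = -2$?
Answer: $-108$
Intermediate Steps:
$I{\left(L,N \right)} = -1$ ($I{\left(L,N \right)} = \frac{1}{2} \left(-2\right) = -1$)
$Z{\left(-4 \right)} \left(I{\left(-6,5 \right)} + \left(14 - 18\right) \left(17 - 24\right)\right) = - 4 \left(-1 + \left(14 - 18\right) \left(17 - 24\right)\right) = - 4 \left(-1 - -28\right) = - 4 \left(-1 + 28\right) = \left(-4\right) 27 = -108$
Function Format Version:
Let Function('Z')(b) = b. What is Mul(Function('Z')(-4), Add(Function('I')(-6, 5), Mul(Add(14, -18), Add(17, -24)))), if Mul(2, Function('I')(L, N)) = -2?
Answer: -108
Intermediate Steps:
Function('I')(L, N) = -1 (Function('I')(L, N) = Mul(Rational(1, 2), -2) = -1)
Mul(Function('Z')(-4), Add(Function('I')(-6, 5), Mul(Add(14, -18), Add(17, -24)))) = Mul(-4, Add(-1, Mul(Add(14, -18), Add(17, -24)))) = Mul(-4, Add(-1, Mul(-4, -7))) = Mul(-4, Add(-1, 28)) = Mul(-4, 27) = -108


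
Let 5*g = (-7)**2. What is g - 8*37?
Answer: -1431/5 ≈ -286.20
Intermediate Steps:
g = 49/5 (g = (1/5)*(-7)**2 = (1/5)*49 = 49/5 ≈ 9.8000)
g - 8*37 = 49/5 - 8*37 = 49/5 - 296 = -1431/5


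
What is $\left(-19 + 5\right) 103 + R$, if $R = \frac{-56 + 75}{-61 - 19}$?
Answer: $- \frac{115379}{80} \approx -1442.2$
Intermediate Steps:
$R = - \frac{19}{80}$ ($R = \frac{19}{-80} = 19 \left(- \frac{1}{80}\right) = - \frac{19}{80} \approx -0.2375$)
$\left(-19 + 5\right) 103 + R = \left(-19 + 5\right) 103 - \frac{19}{80} = \left(-14\right) 103 - \frac{19}{80} = -1442 - \frac{19}{80} = - \frac{115379}{80}$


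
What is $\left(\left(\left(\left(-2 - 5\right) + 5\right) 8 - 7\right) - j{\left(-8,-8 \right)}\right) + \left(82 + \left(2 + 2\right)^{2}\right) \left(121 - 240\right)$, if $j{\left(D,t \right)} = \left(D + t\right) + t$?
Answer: $-11661$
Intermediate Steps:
$j{\left(D,t \right)} = D + 2 t$
$\left(\left(\left(\left(-2 - 5\right) + 5\right) 8 - 7\right) - j{\left(-8,-8 \right)}\right) + \left(82 + \left(2 + 2\right)^{2}\right) \left(121 - 240\right) = \left(\left(\left(\left(-2 - 5\right) + 5\right) 8 - 7\right) - \left(-8 + 2 \left(-8\right)\right)\right) + \left(82 + \left(2 + 2\right)^{2}\right) \left(121 - 240\right) = \left(\left(\left(-7 + 5\right) 8 - 7\right) - \left(-8 - 16\right)\right) + \left(82 + 4^{2}\right) \left(-119\right) = \left(\left(\left(-2\right) 8 - 7\right) - -24\right) + \left(82 + 16\right) \left(-119\right) = \left(\left(-16 - 7\right) + 24\right) + 98 \left(-119\right) = \left(-23 + 24\right) - 11662 = 1 - 11662 = -11661$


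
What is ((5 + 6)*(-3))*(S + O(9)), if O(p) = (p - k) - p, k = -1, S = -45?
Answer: 1452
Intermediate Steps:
O(p) = 1 (O(p) = (p - 1*(-1)) - p = (p + 1) - p = (1 + p) - p = 1)
((5 + 6)*(-3))*(S + O(9)) = ((5 + 6)*(-3))*(-45 + 1) = (11*(-3))*(-44) = -33*(-44) = 1452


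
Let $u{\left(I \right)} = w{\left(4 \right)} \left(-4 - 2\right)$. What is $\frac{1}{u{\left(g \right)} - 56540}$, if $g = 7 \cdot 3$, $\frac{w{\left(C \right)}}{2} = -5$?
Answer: $- \frac{1}{56480} \approx -1.7705 \cdot 10^{-5}$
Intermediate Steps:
$w{\left(C \right)} = -10$ ($w{\left(C \right)} = 2 \left(-5\right) = -10$)
$g = 21$
$u{\left(I \right)} = 60$ ($u{\left(I \right)} = - 10 \left(-4 - 2\right) = \left(-10\right) \left(-6\right) = 60$)
$\frac{1}{u{\left(g \right)} - 56540} = \frac{1}{60 - 56540} = \frac{1}{-56480} = - \frac{1}{56480}$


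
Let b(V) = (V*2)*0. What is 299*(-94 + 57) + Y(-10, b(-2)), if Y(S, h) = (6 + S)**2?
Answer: -11047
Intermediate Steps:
b(V) = 0 (b(V) = (2*V)*0 = 0)
299*(-94 + 57) + Y(-10, b(-2)) = 299*(-94 + 57) + (6 - 10)**2 = 299*(-37) + (-4)**2 = -11063 + 16 = -11047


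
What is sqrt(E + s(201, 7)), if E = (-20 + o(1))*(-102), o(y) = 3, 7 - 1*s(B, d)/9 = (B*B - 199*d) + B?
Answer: 2*I*sqrt(87771) ≈ 592.52*I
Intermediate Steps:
s(B, d) = 63 - 9*B - 9*B**2 + 1791*d (s(B, d) = 63 - 9*((B*B - 199*d) + B) = 63 - 9*((B**2 - 199*d) + B) = 63 - 9*(B + B**2 - 199*d) = 63 + (-9*B - 9*B**2 + 1791*d) = 63 - 9*B - 9*B**2 + 1791*d)
E = 1734 (E = (-20 + 3)*(-102) = -17*(-102) = 1734)
sqrt(E + s(201, 7)) = sqrt(1734 + (63 - 9*201 - 9*201**2 + 1791*7)) = sqrt(1734 + (63 - 1809 - 9*40401 + 12537)) = sqrt(1734 + (63 - 1809 - 363609 + 12537)) = sqrt(1734 - 352818) = sqrt(-351084) = 2*I*sqrt(87771)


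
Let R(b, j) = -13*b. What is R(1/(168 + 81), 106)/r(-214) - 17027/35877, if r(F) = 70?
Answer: -99082337/208445370 ≈ -0.47534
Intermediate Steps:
R(1/(168 + 81), 106)/r(-214) - 17027/35877 = -13/(168 + 81)/70 - 17027/35877 = -13/249*(1/70) - 17027*1/35877 = -13*1/249*(1/70) - 17027/35877 = -13/249*1/70 - 17027/35877 = -13/17430 - 17027/35877 = -99082337/208445370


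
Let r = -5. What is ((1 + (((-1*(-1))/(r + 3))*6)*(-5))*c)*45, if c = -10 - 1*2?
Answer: -8640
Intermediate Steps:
c = -12 (c = -10 - 2 = -12)
((1 + (((-1*(-1))/(r + 3))*6)*(-5))*c)*45 = ((1 + (((-1*(-1))/(-5 + 3))*6)*(-5))*(-12))*45 = ((1 + ((1/(-2))*6)*(-5))*(-12))*45 = ((1 + (-½*1*6)*(-5))*(-12))*45 = ((1 - ½*6*(-5))*(-12))*45 = ((1 - 3*(-5))*(-12))*45 = ((1 + 15)*(-12))*45 = (16*(-12))*45 = -192*45 = -8640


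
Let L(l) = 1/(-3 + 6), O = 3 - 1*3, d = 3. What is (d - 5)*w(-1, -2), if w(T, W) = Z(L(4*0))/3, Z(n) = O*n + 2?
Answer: -4/3 ≈ -1.3333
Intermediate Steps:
O = 0 (O = 3 - 3 = 0)
L(l) = 1/3
Z(n) = 2 (Z(n) = 0*n + 2 = 0 + 2 = 2)
w(T, W) = 2/3
(d - 5)*w(-1, -2) = (3 - 5)*(2/3) = -2*2/3 = -4/3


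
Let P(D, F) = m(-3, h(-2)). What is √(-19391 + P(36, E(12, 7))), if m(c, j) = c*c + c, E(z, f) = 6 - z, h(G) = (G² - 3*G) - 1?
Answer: I*√19385 ≈ 139.23*I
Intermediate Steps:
h(G) = -1 + G² - 3*G
m(c, j) = c + c² (m(c, j) = c² + c = c + c²)
P(D, F) = 6 (P(D, F) = -3*(1 - 3) = -3*(-2) = 6)
√(-19391 + P(36, E(12, 7))) = √(-19391 + 6) = √(-19385) = I*√19385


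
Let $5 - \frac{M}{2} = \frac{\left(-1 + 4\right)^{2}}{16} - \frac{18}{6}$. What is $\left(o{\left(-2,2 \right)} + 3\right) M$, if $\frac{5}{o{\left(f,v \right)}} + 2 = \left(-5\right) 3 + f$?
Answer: $\frac{1547}{38} \approx 40.711$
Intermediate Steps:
$M = \frac{119}{8}$ ($M = 10 - 2 \left(\frac{\left(-1 + 4\right)^{2}}{16} - \frac{18}{6}\right) = 10 - 2 \left(3^{2} \cdot \frac{1}{16} - 3\right) = 10 - 2 \left(9 \cdot \frac{1}{16} - 3\right) = 10 - 2 \left(\frac{9}{16} - 3\right) = 10 - - \frac{39}{8} = 10 + \frac{39}{8} = \frac{119}{8} \approx 14.875$)
$o{\left(f,v \right)} = \frac{5}{-17 + f}$ ($o{\left(f,v \right)} = \frac{5}{-2 + \left(\left(-5\right) 3 + f\right)} = \frac{5}{-2 + \left(-15 + f\right)} = \frac{5}{-17 + f}$)
$\left(o{\left(-2,2 \right)} + 3\right) M = \left(\frac{5}{-17 - 2} + 3\right) \frac{119}{8} = \left(\frac{5}{-19} + 3\right) \frac{119}{8} = \left(5 \left(- \frac{1}{19}\right) + 3\right) \frac{119}{8} = \left(- \frac{5}{19} + 3\right) \frac{119}{8} = \frac{52}{19} \cdot \frac{119}{8} = \frac{1547}{38}$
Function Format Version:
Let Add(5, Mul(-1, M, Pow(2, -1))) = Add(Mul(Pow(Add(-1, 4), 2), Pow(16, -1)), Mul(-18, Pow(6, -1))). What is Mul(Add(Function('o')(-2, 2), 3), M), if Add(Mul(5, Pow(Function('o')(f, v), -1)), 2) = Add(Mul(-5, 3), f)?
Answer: Rational(1547, 38) ≈ 40.711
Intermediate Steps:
M = Rational(119, 8) (M = Add(10, Mul(-2, Add(Mul(Pow(Add(-1, 4), 2), Pow(16, -1)), Mul(-18, Pow(6, -1))))) = Add(10, Mul(-2, Add(Mul(Pow(3, 2), Rational(1, 16)), Mul(-18, Rational(1, 6))))) = Add(10, Mul(-2, Add(Mul(9, Rational(1, 16)), -3))) = Add(10, Mul(-2, Add(Rational(9, 16), -3))) = Add(10, Mul(-2, Rational(-39, 16))) = Add(10, Rational(39, 8)) = Rational(119, 8) ≈ 14.875)
Function('o')(f, v) = Mul(5, Pow(Add(-17, f), -1)) (Function('o')(f, v) = Mul(5, Pow(Add(-2, Add(Mul(-5, 3), f)), -1)) = Mul(5, Pow(Add(-2, Add(-15, f)), -1)) = Mul(5, Pow(Add(-17, f), -1)))
Mul(Add(Function('o')(-2, 2), 3), M) = Mul(Add(Mul(5, Pow(Add(-17, -2), -1)), 3), Rational(119, 8)) = Mul(Add(Mul(5, Pow(-19, -1)), 3), Rational(119, 8)) = Mul(Add(Mul(5, Rational(-1, 19)), 3), Rational(119, 8)) = Mul(Add(Rational(-5, 19), 3), Rational(119, 8)) = Mul(Rational(52, 19), Rational(119, 8)) = Rational(1547, 38)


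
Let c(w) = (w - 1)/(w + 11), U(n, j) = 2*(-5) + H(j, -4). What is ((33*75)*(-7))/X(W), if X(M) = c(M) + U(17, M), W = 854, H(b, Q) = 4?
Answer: 14986125/4337 ≈ 3455.4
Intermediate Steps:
U(n, j) = -6 (U(n, j) = 2*(-5) + 4 = -10 + 4 = -6)
c(w) = (-1 + w)/(11 + w)
X(M) = -6 + (-1 + M)/(11 + M) (X(M) = (-1 + M)/(11 + M) - 6 = -6 + (-1 + M)/(11 + M))
((33*75)*(-7))/X(W) = ((33*75)*(-7))/(((-67 - 5*854)/(11 + 854))) = (2475*(-7))/(((-67 - 4270)/865)) = -17325/((1/865)*(-4337)) = -17325/(-4337/865) = -17325*(-865/4337) = 14986125/4337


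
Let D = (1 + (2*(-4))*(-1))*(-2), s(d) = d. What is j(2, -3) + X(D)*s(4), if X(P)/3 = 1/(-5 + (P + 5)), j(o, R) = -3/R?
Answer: 1/3 ≈ 0.33333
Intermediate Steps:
D = -18 (D = (1 - 8*(-1))*(-2) = (1 + 8)*(-2) = 9*(-2) = -18)
X(P) = 3/P (X(P) = 3/(-5 + (P + 5)) = 3/(-5 + (5 + P)) = 3/P)
j(2, -3) + X(D)*s(4) = -3/(-3) + (3/(-18))*4 = -3*(-1/3) + (3*(-1/18))*4 = 1 - 1/6*4 = 1 - 2/3 = 1/3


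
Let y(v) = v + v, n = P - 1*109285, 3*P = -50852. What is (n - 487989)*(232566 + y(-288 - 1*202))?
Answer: -426737500964/3 ≈ -1.4225e+11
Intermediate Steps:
P = -50852/3 (P = (⅓)*(-50852) = -50852/3 ≈ -16951.)
n = -378707/3 (n = -50852/3 - 1*109285 = -50852/3 - 109285 = -378707/3 ≈ -1.2624e+5)
y(v) = 2*v
(n - 487989)*(232566 + y(-288 - 1*202)) = (-378707/3 - 487989)*(232566 + 2*(-288 - 1*202)) = -1842674*(232566 + 2*(-288 - 202))/3 = -1842674*(232566 + 2*(-490))/3 = -1842674*(232566 - 980)/3 = -1842674/3*231586 = -426737500964/3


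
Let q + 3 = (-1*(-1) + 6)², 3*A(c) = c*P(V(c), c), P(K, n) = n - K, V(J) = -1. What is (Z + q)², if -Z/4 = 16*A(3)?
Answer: 44100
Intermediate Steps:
A(c) = c*(1 + c)/3 (A(c) = (c*(c - 1*(-1)))/3 = (c*(c + 1))/3 = (c*(1 + c))/3 = c*(1 + c)/3)
q = 46 (q = -3 + (-1*(-1) + 6)² = -3 + (1 + 6)² = -3 + 7² = -3 + 49 = 46)
Z = -256 (Z = -64*(⅓)*3*(1 + 3) = -64*(⅓)*3*4 = -64*4 = -4*64 = -256)
(Z + q)² = (-256 + 46)² = (-210)² = 44100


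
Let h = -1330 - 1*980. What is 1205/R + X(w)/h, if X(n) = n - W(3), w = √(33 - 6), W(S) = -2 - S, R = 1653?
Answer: 61673/84854 - √3/770 ≈ 0.72456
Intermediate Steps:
w = 3*√3 (w = √27 = 3*√3 ≈ 5.1962)
X(n) = 5 + n (X(n) = n - (-2 - 1*3) = n - (-2 - 3) = n - 1*(-5) = n + 5 = 5 + n)
h = -2310 (h = -1330 - 980 = -2310)
1205/R + X(w)/h = 1205/1653 + (5 + 3*√3)/(-2310) = 1205*(1/1653) + (5 + 3*√3)*(-1/2310) = 1205/1653 + (-1/462 - √3/770) = 61673/84854 - √3/770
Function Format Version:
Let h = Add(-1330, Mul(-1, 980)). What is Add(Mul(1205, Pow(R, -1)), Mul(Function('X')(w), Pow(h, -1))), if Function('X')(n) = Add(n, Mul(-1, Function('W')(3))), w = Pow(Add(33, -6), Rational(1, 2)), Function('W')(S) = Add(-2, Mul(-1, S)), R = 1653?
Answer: Add(Rational(61673, 84854), Mul(Rational(-1, 770), Pow(3, Rational(1, 2)))) ≈ 0.72456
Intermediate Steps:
w = Mul(3, Pow(3, Rational(1, 2))) (w = Pow(27, Rational(1, 2)) = Mul(3, Pow(3, Rational(1, 2))) ≈ 5.1962)
Function('X')(n) = Add(5, n) (Function('X')(n) = Add(n, Mul(-1, Add(-2, Mul(-1, 3)))) = Add(n, Mul(-1, Add(-2, -3))) = Add(n, Mul(-1, -5)) = Add(n, 5) = Add(5, n))
h = -2310 (h = Add(-1330, -980) = -2310)
Add(Mul(1205, Pow(R, -1)), Mul(Function('X')(w), Pow(h, -1))) = Add(Mul(1205, Pow(1653, -1)), Mul(Add(5, Mul(3, Pow(3, Rational(1, 2)))), Pow(-2310, -1))) = Add(Mul(1205, Rational(1, 1653)), Mul(Add(5, Mul(3, Pow(3, Rational(1, 2)))), Rational(-1, 2310))) = Add(Rational(1205, 1653), Add(Rational(-1, 462), Mul(Rational(-1, 770), Pow(3, Rational(1, 2))))) = Add(Rational(61673, 84854), Mul(Rational(-1, 770), Pow(3, Rational(1, 2))))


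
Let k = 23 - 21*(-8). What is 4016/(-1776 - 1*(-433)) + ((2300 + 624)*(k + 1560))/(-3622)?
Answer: -3445301942/2432173 ≈ -1416.6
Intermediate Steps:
k = 191 (k = 23 + 168 = 191)
4016/(-1776 - 1*(-433)) + ((2300 + 624)*(k + 1560))/(-3622) = 4016/(-1776 - 1*(-433)) + ((2300 + 624)*(191 + 1560))/(-3622) = 4016/(-1776 + 433) + (2924*1751)*(-1/3622) = 4016/(-1343) + 5119924*(-1/3622) = 4016*(-1/1343) - 2559962/1811 = -4016/1343 - 2559962/1811 = -3445301942/2432173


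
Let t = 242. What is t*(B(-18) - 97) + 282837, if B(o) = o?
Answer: 255007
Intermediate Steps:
t*(B(-18) - 97) + 282837 = 242*(-18 - 97) + 282837 = 242*(-115) + 282837 = -27830 + 282837 = 255007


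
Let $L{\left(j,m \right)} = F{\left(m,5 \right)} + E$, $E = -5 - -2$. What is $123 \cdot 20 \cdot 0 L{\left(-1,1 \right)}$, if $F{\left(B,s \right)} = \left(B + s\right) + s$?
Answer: $0$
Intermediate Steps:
$F{\left(B,s \right)} = B + 2 s$
$E = -3$ ($E = -5 + 2 = -3$)
$L{\left(j,m \right)} = 7 + m$ ($L{\left(j,m \right)} = \left(m + 2 \cdot 5\right) - 3 = \left(m + 10\right) - 3 = \left(10 + m\right) - 3 = 7 + m$)
$123 \cdot 20 \cdot 0 L{\left(-1,1 \right)} = 123 \cdot 20 \cdot 0 \left(7 + 1\right) = 123 \cdot 0 \cdot 8 = 0 \cdot 8 = 0$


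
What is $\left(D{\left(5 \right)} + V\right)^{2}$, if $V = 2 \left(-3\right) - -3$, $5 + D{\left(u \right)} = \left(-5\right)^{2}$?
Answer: $289$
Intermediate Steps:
$D{\left(u \right)} = 20$ ($D{\left(u \right)} = -5 + \left(-5\right)^{2} = -5 + 25 = 20$)
$V = -3$ ($V = -6 + 3 = -3$)
$\left(D{\left(5 \right)} + V\right)^{2} = \left(20 - 3\right)^{2} = 17^{2} = 289$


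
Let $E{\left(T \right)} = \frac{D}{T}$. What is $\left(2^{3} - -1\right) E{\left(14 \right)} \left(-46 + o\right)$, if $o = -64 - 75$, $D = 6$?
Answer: $- \frac{4995}{7} \approx -713.57$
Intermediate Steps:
$o = -139$ ($o = -64 - 75 = -139$)
$E{\left(T \right)} = \frac{6}{T}$
$\left(2^{3} - -1\right) E{\left(14 \right)} \left(-46 + o\right) = \left(2^{3} - -1\right) \frac{6}{14} \left(-46 - 139\right) = \left(8 + 1\right) 6 \cdot \frac{1}{14} \left(-185\right) = 9 \cdot \frac{3}{7} \left(-185\right) = 9 \left(- \frac{555}{7}\right) = - \frac{4995}{7}$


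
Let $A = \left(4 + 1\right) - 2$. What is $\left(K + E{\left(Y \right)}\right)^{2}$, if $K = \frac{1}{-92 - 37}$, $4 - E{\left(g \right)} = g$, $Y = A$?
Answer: $\frac{16384}{16641} \approx 0.98456$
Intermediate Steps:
$A = 3$ ($A = 5 - 2 = 3$)
$Y = 3$
$E{\left(g \right)} = 4 - g$
$K = - \frac{1}{129}$ ($K = \frac{1}{-129} = - \frac{1}{129} \approx -0.0077519$)
$\left(K + E{\left(Y \right)}\right)^{2} = \left(- \frac{1}{129} + \left(4 - 3\right)\right)^{2} = \left(- \frac{1}{129} + 1\right)^{2} = \left(\frac{128}{129}\right)^{2} = \frac{16384}{16641}$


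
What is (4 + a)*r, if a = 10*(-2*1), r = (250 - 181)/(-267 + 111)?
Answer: 92/13 ≈ 7.0769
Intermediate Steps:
r = -23/52 (r = 69/(-156) = 69*(-1/156) = -23/52 ≈ -0.44231)
a = -20 (a = 10*(-2) = -20)
(4 + a)*r = (4 - 20)*(-23/52) = -16*(-23/52) = 92/13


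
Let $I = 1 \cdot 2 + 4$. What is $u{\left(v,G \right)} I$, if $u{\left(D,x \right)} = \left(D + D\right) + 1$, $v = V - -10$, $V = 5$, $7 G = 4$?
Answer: $186$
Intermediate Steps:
$G = \frac{4}{7}$ ($G = \frac{1}{7} \cdot 4 = \frac{4}{7} \approx 0.57143$)
$v = 15$ ($v = 5 - -10 = 5 + 10 = 15$)
$I = 6$ ($I = 2 + 4 = 6$)
$u{\left(D,x \right)} = 1 + 2 D$ ($u{\left(D,x \right)} = 2 D + 1 = 1 + 2 D$)
$u{\left(v,G \right)} I = \left(1 + 2 \cdot 15\right) 6 = \left(1 + 30\right) 6 = 31 \cdot 6 = 186$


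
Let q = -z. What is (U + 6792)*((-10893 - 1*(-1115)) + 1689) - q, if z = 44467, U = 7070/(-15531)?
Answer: -852532912921/15531 ≈ -5.4892e+7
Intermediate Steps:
U = -7070/15531 (U = 7070*(-1/15531) = -7070/15531 ≈ -0.45522)
q = -44467 (q = -1*44467 = -44467)
(U + 6792)*((-10893 - 1*(-1115)) + 1689) - q = (-7070/15531 + 6792)*((-10893 - 1*(-1115)) + 1689) - 1*(-44467) = 105479482*((-10893 + 1115) + 1689)/15531 + 44467 = 105479482*(-9778 + 1689)/15531 + 44467 = (105479482/15531)*(-8089) + 44467 = -853223529898/15531 + 44467 = -852532912921/15531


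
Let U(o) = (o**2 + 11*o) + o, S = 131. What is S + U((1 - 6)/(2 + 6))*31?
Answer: -5721/64 ≈ -89.391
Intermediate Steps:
U(o) = o**2 + 12*o
S + U((1 - 6)/(2 + 6))*31 = 131 + (((1 - 6)/(2 + 6))*(12 + (1 - 6)/(2 + 6)))*31 = 131 + ((-5/8)*(12 - 5/8))*31 = 131 + ((-5*1/8)*(12 - 5*1/8))*31 = 131 - 5*(12 - 5/8)/8*31 = 131 - 5/8*91/8*31 = 131 - 455/64*31 = 131 - 14105/64 = -5721/64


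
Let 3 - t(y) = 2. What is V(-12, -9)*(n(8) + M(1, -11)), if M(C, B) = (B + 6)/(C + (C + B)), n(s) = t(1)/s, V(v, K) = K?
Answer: -49/8 ≈ -6.1250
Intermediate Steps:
t(y) = 1 (t(y) = 3 - 1*2 = 3 - 2 = 1)
n(s) = 1/s
M(C, B) = (6 + B)/(B + 2*C) (M(C, B) = (6 + B)/(C + (B + C)) = (6 + B)/(B + 2*C))
V(-12, -9)*(n(8) + M(1, -11)) = -9*(1/8 + (6 - 11)/(-11 + 2*1)) = -9*(⅛ - 5/(-11 + 2)) = -9*(⅛ - 5/(-9)) = -9*(⅛ - ⅑*(-5)) = -9*(⅛ + 5/9) = -9*49/72 = -49/8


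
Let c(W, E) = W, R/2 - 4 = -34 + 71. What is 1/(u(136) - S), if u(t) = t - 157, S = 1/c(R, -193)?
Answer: -82/1723 ≈ -0.047591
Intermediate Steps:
R = 82 (R = 8 + 2*(-34 + 71) = 8 + 2*37 = 8 + 74 = 82)
S = 1/82 ≈ 0.012195
u(t) = -157 + t
1/(u(136) - S) = 1/((-157 + 136) - 1*1/82) = 1/(-21 - 1/82) = 1/(-1723/82) = -82/1723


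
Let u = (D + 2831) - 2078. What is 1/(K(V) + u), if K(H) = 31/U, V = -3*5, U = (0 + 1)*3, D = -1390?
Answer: -3/1880 ≈ -0.0015957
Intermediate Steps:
U = 3 (U = 1*3 = 3)
V = -15
u = -637 (u = (-1390 + 2831) - 2078 = 1441 - 2078 = -637)
K(H) = 31/3
1/(K(V) + u) = 1/(31/3 - 637) = 1/(-1880/3) = -3/1880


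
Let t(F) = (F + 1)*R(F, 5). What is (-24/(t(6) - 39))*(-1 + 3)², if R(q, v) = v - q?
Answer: 48/23 ≈ 2.0870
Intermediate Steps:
t(F) = (1 + F)*(5 - F) (t(F) = (F + 1)*(5 - F) = (1 + F)*(5 - F))
(-24/(t(6) - 39))*(-1 + 3)² = (-24/(-(1 + 6)*(-5 + 6) - 39))*(-1 + 3)² = -24/(-1*7*1 - 39)*2² = -24/(-7 - 39)*4 = -24/(-46)*4 = -24*(-1/46)*4 = (12/23)*4 = 48/23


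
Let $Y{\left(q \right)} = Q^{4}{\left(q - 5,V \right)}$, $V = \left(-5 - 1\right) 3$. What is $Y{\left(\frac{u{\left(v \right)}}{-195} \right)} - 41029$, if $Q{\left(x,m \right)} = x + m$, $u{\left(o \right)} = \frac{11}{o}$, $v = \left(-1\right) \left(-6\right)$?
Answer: $\frac{448364698585648081}{1873887210000} \approx 2.3927 \cdot 10^{5}$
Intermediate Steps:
$v = 6$
$V = -18$ ($V = \left(-6\right) 3 = -18$)
$Q{\left(x,m \right)} = m + x$
$Y{\left(q \right)} = \left(-23 + q\right)^{4}$ ($Y{\left(q \right)} = \left(-18 + \left(q - 5\right)\right)^{4} = \left(-18 + \left(-5 + q\right)\right)^{4} = \left(-23 + q\right)^{4}$)
$Y{\left(\frac{u{\left(v \right)}}{-195} \right)} - 41029 = \left(-23 + \frac{11 \cdot \frac{1}{6}}{-195}\right)^{4} - 41029 = \left(-23 + 11 \cdot \frac{1}{6} \left(- \frac{1}{195}\right)\right)^{4} - 41029 = \left(-23 + \frac{11}{6} \left(- \frac{1}{195}\right)\right)^{4} - 41029 = \left(-23 - \frac{11}{1170}\right)^{4} - 41029 = \left(- \frac{26921}{1170}\right)^{4} - 41029 = \frac{525248416924738081}{1873887210000} - 41029 = \frac{448364698585648081}{1873887210000}$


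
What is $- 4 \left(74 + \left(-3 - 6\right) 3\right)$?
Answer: $-188$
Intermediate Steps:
$- 4 \left(74 + \left(-3 - 6\right) 3\right) = - 4 \left(74 - 27\right) = \left(-4\right) 47 = -188$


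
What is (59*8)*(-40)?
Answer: -18880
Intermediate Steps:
(59*8)*(-40) = 472*(-40) = -18880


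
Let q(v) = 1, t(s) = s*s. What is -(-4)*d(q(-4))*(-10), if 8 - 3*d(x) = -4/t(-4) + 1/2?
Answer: -310/3 ≈ -103.33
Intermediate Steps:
t(s) = s**2
d(x) = 31/12 (d(x) = 8/3 - (-4/((-4)**2) + 1/2)/3 = 8/3 - (-4/16 + 1*(1/2))/3 = 8/3 - (-4*1/16 + 1/2)/3 = 8/3 - (-1/4 + 1/2)/3 = 8/3 - 1/3*1/4 = 8/3 - 1/12 = 31/12)
-(-4)*d(q(-4))*(-10) = -(-4)*31/12*(-10) = -1*(-31/3)*(-10) = (31/3)*(-10) = -310/3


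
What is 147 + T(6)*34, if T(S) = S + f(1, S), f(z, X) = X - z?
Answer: 521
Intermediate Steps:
T(S) = -1 + 2*S (T(S) = S + (S - 1*1) = S + (S - 1) = S + (-1 + S) = -1 + 2*S)
147 + T(6)*34 = 147 + (-1 + 2*6)*34 = 147 + (-1 + 12)*34 = 147 + 11*34 = 147 + 374 = 521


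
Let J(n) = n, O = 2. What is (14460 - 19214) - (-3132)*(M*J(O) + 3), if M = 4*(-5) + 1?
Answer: -114374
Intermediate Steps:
M = -19 (M = -20 + 1 = -19)
(14460 - 19214) - (-3132)*(M*J(O) + 3) = (14460 - 19214) - (-3132)*(-19*2 + 3) = -4754 - (-3132)*(-38 + 3) = -4754 - (-3132)*(-35) = -4754 - 1*109620 = -4754 - 109620 = -114374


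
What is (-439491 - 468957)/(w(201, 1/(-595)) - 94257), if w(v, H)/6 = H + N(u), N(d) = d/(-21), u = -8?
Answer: 540526560/56081561 ≈ 9.6382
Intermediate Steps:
N(d) = -d/21 (N(d) = d*(-1/21) = -d/21)
w(v, H) = 16/7 + 6*H (w(v, H) = 6*(H - 1/21*(-8)) = 6*(H + 8/21) = 6*(8/21 + H) = 16/7 + 6*H)
(-439491 - 468957)/(w(201, 1/(-595)) - 94257) = (-439491 - 468957)/((16/7 + 6/(-595)) - 94257) = -908448/((16/7 + 6*(-1/595)) - 94257) = -908448/((16/7 - 6/595) - 94257) = -908448/(1354/595 - 94257) = -908448/(-56081561/595) = -908448*(-595/56081561) = 540526560/56081561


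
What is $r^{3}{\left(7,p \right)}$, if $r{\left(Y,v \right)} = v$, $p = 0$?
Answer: $0$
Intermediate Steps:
$r^{3}{\left(7,p \right)} = 0^{3} = 0$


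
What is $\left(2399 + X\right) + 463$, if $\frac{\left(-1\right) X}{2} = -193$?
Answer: $3248$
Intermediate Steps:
$X = 386$ ($X = \left(-2\right) \left(-193\right) = 386$)
$\left(2399 + X\right) + 463 = \left(2399 + 386\right) + 463 = 2785 + 463 = 3248$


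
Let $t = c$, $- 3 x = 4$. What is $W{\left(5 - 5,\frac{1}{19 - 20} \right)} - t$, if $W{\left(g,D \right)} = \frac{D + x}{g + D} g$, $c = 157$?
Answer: $-157$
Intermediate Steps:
$x = - \frac{4}{3}$ ($x = \left(- \frac{1}{3}\right) 4 = - \frac{4}{3} \approx -1.3333$)
$W{\left(g,D \right)} = \frac{g \left(- \frac{4}{3} + D\right)}{D + g}$ ($W{\left(g,D \right)} = \frac{D - \frac{4}{3}}{g + D} g = \frac{- \frac{4}{3} + D}{D + g} g = \frac{g \left(- \frac{4}{3} + D\right)}{D + g}$)
$t = 157$
$W{\left(5 - 5,\frac{1}{19 - 20} \right)} - t = \frac{\left(5 - 5\right) \left(-4 + \frac{3}{19 - 20}\right)}{3 \left(\frac{1}{19 - 20} + \left(5 - 5\right)\right)} - 157 = \frac{1}{3} \cdot 0 \frac{1}{\frac{1}{-1} + 0} \left(-4 + \frac{3}{-1}\right) - 157 = \frac{1}{3} \cdot 0 \frac{1}{-1 + 0} \left(-4 + 3 \left(-1\right)\right) - 157 = \frac{1}{3} \cdot 0 \frac{1}{-1} \left(-4 - 3\right) - 157 = \frac{1}{3} \cdot 0 \left(-1\right) \left(-7\right) - 157 = 0 - 157 = -157$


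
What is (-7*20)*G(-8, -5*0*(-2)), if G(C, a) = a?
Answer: 0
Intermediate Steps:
(-7*20)*G(-8, -5*0*(-2)) = (-7*20)*(-5*0*(-2)) = -0*(-2) = -140*0 = 0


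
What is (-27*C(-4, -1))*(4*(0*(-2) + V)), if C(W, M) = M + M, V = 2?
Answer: 432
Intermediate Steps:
C(W, M) = 2*M
(-27*C(-4, -1))*(4*(0*(-2) + V)) = (-54*(-1))*(4*(0*(-2) + 2)) = (-27*(-2))*(4*(0 + 2)) = 54*(4*2) = 54*8 = 432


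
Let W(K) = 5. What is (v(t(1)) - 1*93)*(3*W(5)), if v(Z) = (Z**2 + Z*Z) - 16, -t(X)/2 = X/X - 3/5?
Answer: -8079/5 ≈ -1615.8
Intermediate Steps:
t(X) = -4/5 (t(X) = -2*(X/X - 3/5) = -2*(1 - 3*1/5) = -2*(1 - 3/5) = -2*2/5 = -4/5)
v(Z) = -16 + 2*Z**2 (v(Z) = (Z**2 + Z**2) - 16 = 2*Z**2 - 16 = -16 + 2*Z**2)
(v(t(1)) - 1*93)*(3*W(5)) = ((-16 + 2*(-4/5)**2) - 1*93)*(3*5) = ((-16 + 2*(16/25)) - 93)*15 = ((-16 + 32/25) - 93)*15 = (-368/25 - 93)*15 = -2693/25*15 = -8079/5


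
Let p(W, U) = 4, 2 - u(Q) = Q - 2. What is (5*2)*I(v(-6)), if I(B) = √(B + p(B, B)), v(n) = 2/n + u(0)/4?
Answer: 10*√42/3 ≈ 21.602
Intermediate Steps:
u(Q) = 4 - Q (u(Q) = 2 - (Q - 2) = 2 - (-2 + Q) = 2 + (2 - Q) = 4 - Q)
v(n) = 1 + 2/n (v(n) = 2/n + (4 - 1*0)/4 = 2/n + (4 + 0)*(¼) = 2/n + 4*(¼) = 2/n + 1 = 1 + 2/n)
I(B) = √(4 + B) (I(B) = √(B + 4) = √(4 + B))
(5*2)*I(v(-6)) = (5*2)*√(4 + (2 - 6)/(-6)) = 10*√(4 - ⅙*(-4)) = 10*√(4 + ⅔) = 10*√(14/3) = 10*(√42/3) = 10*√42/3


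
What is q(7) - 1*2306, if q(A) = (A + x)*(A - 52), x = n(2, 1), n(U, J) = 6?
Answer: -2891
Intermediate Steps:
x = 6
q(A) = (-52 + A)*(6 + A) (q(A) = (A + 6)*(A - 52) = (6 + A)*(-52 + A) = (-52 + A)*(6 + A))
q(7) - 1*2306 = (-312 + 7**2 - 46*7) - 1*2306 = (-312 + 49 - 322) - 2306 = -585 - 2306 = -2891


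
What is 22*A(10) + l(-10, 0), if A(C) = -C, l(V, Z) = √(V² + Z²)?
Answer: -210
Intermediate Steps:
22*A(10) + l(-10, 0) = 22*(-1*10) + √((-10)² + 0²) = 22*(-10) + √(100 + 0) = -220 + √100 = -220 + 10 = -210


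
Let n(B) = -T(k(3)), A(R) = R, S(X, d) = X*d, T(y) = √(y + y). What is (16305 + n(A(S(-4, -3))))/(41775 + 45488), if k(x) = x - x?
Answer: 16305/87263 ≈ 0.18685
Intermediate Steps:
k(x) = 0
T(y) = √2*√y (T(y) = √(2*y) = √2*√y)
n(B) = 0 (n(B) = -√2*√0 = -√2*0 = -1*0 = 0)
(16305 + n(A(S(-4, -3))))/(41775 + 45488) = (16305 + 0)/(41775 + 45488) = 16305/87263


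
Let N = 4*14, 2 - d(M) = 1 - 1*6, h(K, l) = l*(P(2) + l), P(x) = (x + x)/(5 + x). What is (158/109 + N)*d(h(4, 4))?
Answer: 43834/109 ≈ 402.15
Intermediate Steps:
P(x) = 2*x/(5 + x) (P(x) = (2*x)/(5 + x) = 2*x/(5 + x))
h(K, l) = l*(4/7 + l) (h(K, l) = l*(2*2/(5 + 2) + l) = l*(2*2/7 + l) = l*(2*2*(1/7) + l) = l*(4/7 + l))
d(M) = 7 (d(M) = 2 - (1 - 1*6) = 2 - (1 - 6) = 2 - 1*(-5) = 2 + 5 = 7)
N = 56
(158/109 + N)*d(h(4, 4)) = (158/109 + 56)*7 = (6262/109)*7 = 43834/109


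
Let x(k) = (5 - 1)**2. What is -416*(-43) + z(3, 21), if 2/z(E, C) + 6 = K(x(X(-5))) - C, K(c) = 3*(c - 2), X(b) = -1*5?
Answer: 268322/15 ≈ 17888.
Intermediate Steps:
X(b) = -5
x(k) = 16 (x(k) = 4**2 = 16)
K(c) = -6 + 3*c (K(c) = 3*(-2 + c) = -6 + 3*c)
z(E, C) = 2/(36 - C) (z(E, C) = 2/(-6 + ((-6 + 3*16) - C)) = 2/(-6 + ((-6 + 48) - C)) = 2/(-6 + (42 - C)) = 2/(36 - C))
-416*(-43) + z(3, 21) = -416*(-43) - 2/(-36 + 21) = 17888 - 2/(-15) = 17888 - 2*(-1/15) = 17888 + 2/15 = 268322/15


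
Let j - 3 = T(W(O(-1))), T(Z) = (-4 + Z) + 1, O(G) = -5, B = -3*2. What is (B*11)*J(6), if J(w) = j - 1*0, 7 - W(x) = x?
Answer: -792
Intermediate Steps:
B = -6
W(x) = 7 - x
T(Z) = -3 + Z
j = 12 (j = 3 + (-3 + (7 - 1*(-5))) = 3 + (-3 + (7 + 5)) = 3 + (-3 + 12) = 3 + 9 = 12)
J(w) = 12 (J(w) = 12 - 1*0 = 12 + 0 = 12)
(B*11)*J(6) = -6*11*12 = -66*12 = -792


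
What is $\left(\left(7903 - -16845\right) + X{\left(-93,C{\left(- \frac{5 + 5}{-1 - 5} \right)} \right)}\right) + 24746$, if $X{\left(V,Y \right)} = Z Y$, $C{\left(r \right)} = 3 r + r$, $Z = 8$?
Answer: $\frac{148642}{3} \approx 49547.0$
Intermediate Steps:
$C{\left(r \right)} = 4 r$
$X{\left(V,Y \right)} = 8 Y$
$\left(\left(7903 - -16845\right) + X{\left(-93,C{\left(- \frac{5 + 5}{-1 - 5} \right)} \right)}\right) + 24746 = \left(\left(7903 - -16845\right) + 8 \cdot 4 \left(- \frac{5 + 5}{-1 - 5}\right)\right) + 24746 = \left(\left(7903 + 16845\right) + 8 \cdot 4 \left(- \frac{10}{-6}\right)\right) + 24746 = \left(24748 + 8 \cdot 4 \left(- \frac{10 \left(-1\right)}{6}\right)\right) + 24746 = \left(24748 + 8 \cdot 4 \left(\left(-1\right) \left(- \frac{5}{3}\right)\right)\right) + 24746 = \left(24748 + 8 \cdot 4 \cdot \frac{5}{3}\right) + 24746 = \left(24748 + 8 \cdot \frac{20}{3}\right) + 24746 = \left(24748 + \frac{160}{3}\right) + 24746 = \frac{74404}{3} + 24746 = \frac{148642}{3}$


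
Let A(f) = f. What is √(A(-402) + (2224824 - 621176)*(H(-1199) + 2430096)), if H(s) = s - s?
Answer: 3*√433002065534 ≈ 1.9741e+6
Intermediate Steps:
H(s) = 0
√(A(-402) + (2224824 - 621176)*(H(-1199) + 2430096)) = √(-402 + (2224824 - 621176)*(0 + 2430096)) = √(-402 + 1603648*2430096) = √(-402 + 3897018590208) = √3897018589806 = 3*√433002065534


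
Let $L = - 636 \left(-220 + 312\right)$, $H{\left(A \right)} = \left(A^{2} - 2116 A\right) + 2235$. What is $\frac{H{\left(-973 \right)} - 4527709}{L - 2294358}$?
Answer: $\frac{1519877}{2352870} \approx 0.64597$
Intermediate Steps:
$H{\left(A \right)} = 2235 + A^{2} - 2116 A$
$L = -58512$ ($L = \left(-636\right) 92 = -58512$)
$\frac{H{\left(-973 \right)} - 4527709}{L - 2294358} = \frac{\left(2235 + \left(-973\right)^{2} - -2058868\right) - 4527709}{-58512 - 2294358} = \frac{\left(2235 + 946729 + 2058868\right) - 4527709}{-2352870} = \left(3007832 - 4527709\right) \left(- \frac{1}{2352870}\right) = \left(-1519877\right) \left(- \frac{1}{2352870}\right) = \frac{1519877}{2352870}$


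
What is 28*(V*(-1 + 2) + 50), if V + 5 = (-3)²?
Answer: 1512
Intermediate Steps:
V = 4 (V = -5 + (-3)² = -5 + 9 = 4)
28*(V*(-1 + 2) + 50) = 28*(4*(-1 + 2) + 50) = 28*(4*1 + 50) = 28*(4 + 50) = 28*54 = 1512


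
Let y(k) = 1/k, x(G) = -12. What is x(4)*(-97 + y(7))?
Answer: 8136/7 ≈ 1162.3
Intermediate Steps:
x(4)*(-97 + y(7)) = -12*(-97 + 1/7) = -12*(-97 + ⅐) = -12*(-678/7) = 8136/7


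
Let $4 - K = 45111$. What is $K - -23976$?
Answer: $-21131$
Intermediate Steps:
$K = -45107$ ($K = 4 - 45111 = -45107$)
$K - -23976 = -45107 - -23976 = -45107 + 23976 = -21131$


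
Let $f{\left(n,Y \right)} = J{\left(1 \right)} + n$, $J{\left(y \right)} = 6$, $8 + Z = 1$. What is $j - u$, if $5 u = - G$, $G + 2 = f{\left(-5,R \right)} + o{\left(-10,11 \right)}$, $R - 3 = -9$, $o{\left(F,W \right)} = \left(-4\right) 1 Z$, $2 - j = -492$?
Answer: $\frac{2497}{5} \approx 499.4$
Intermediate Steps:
$j = 494$ ($j = 2 - -492 = 2 + 492 = 494$)
$Z = -7$ ($Z = -8 + 1 = -7$)
$o{\left(F,W \right)} = 28$ ($o{\left(F,W \right)} = \left(-4\right) 1 \left(-7\right) = \left(-4\right) \left(-7\right) = 28$)
$R = -6$ ($R = 3 - 9 = -6$)
$f{\left(n,Y \right)} = 6 + n$
$G = 27$ ($G = -2 + \left(\left(6 - 5\right) + 28\right) = -2 + \left(1 + 28\right) = -2 + 29 = 27$)
$u = - \frac{27}{5}$ ($u = \frac{\left(-1\right) 27}{5} = \frac{1}{5} \left(-27\right) = - \frac{27}{5} \approx -5.4$)
$j - u = 494 - - \frac{27}{5} = 494 + \frac{27}{5} = \frac{2497}{5}$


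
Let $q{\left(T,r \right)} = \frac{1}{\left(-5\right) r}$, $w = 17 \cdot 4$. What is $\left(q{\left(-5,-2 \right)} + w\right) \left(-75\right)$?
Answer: $- \frac{10215}{2} \approx -5107.5$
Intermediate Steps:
$w = 68$
$q{\left(T,r \right)} = - \frac{1}{5 r}$
$\left(q{\left(-5,-2 \right)} + w\right) \left(-75\right) = \left(- \frac{1}{5 \left(-2\right)} + 68\right) \left(-75\right) = \left(\left(- \frac{1}{5}\right) \left(- \frac{1}{2}\right) + 68\right) \left(-75\right) = \left(\frac{1}{10} + 68\right) \left(-75\right) = \frac{681}{10} \left(-75\right) = - \frac{10215}{2}$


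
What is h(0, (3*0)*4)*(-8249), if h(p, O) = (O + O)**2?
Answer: 0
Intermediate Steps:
h(p, O) = 4*O**2 (h(p, O) = (2*O)**2 = 4*O**2)
h(0, (3*0)*4)*(-8249) = (4*((3*0)*4)**2)*(-8249) = (4*(0*4)**2)*(-8249) = (4*0**2)*(-8249) = (4*0)*(-8249) = 0*(-8249) = 0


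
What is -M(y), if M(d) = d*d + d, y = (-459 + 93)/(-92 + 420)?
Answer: -3477/26896 ≈ -0.12928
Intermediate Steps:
y = -183/164 (y = -366/328 = -366*1/328 = -183/164 ≈ -1.1159)
M(d) = d + d² (M(d) = d² + d = d + d²)
-M(y) = -(-183)*(1 - 183/164)/164 = -(-183)*(-19)/(164*164) = -1*3477/26896 = -3477/26896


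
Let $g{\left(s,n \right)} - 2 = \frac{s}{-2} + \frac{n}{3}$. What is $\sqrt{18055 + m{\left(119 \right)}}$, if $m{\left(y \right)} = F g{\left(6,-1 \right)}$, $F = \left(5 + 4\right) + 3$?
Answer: $\sqrt{18039} \approx 134.31$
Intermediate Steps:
$F = 12$ ($F = 9 + 3 = 12$)
$g{\left(s,n \right)} = 2 - \frac{s}{2} + \frac{n}{3}$ ($g{\left(s,n \right)} = 2 + \left(\frac{s}{-2} + \frac{n}{3}\right) = 2 + \left(s \left(- \frac{1}{2}\right) + n \frac{1}{3}\right) = 2 + \left(- \frac{s}{2} + \frac{n}{3}\right) = 2 - \frac{s}{2} + \frac{n}{3}$)
$m{\left(y \right)} = -16$ ($m{\left(y \right)} = 12 \left(2 - 3 + \frac{1}{3} \left(-1\right)\right) = 12 \left(2 - 3 - \frac{1}{3}\right) = 12 \left(- \frac{4}{3}\right) = -16$)
$\sqrt{18055 + m{\left(119 \right)}} = \sqrt{18055 - 16} = \sqrt{18039}$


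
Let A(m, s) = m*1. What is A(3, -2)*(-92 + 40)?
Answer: -156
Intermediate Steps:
A(m, s) = m
A(3, -2)*(-92 + 40) = 3*(-92 + 40) = 3*(-52) = -156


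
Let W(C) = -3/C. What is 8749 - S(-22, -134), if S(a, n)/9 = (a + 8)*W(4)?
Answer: 17309/2 ≈ 8654.5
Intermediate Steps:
S(a, n) = -54 - 27*a/4 (S(a, n) = 9*((a + 8)*(-3/4)) = 9*((8 + a)*(-3*¼)) = 9*((8 + a)*(-¾)) = 9*(-6 - 3*a/4) = -54 - 27*a/4)
8749 - S(-22, -134) = 8749 - (-54 - 27/4*(-22)) = 8749 - (-54 + 297/2) = 8749 - 1*189/2 = 8749 - 189/2 = 17309/2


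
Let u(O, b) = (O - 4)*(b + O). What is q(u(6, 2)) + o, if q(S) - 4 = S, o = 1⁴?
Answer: 21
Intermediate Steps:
o = 1
u(O, b) = (-4 + O)*(O + b)
q(S) = 4 + S
q(u(6, 2)) + o = (4 + (6² - 4*6 - 4*2 + 6*2)) + 1 = (4 + (36 - 24 - 8 + 12)) + 1 = (4 + 16) + 1 = 20 + 1 = 21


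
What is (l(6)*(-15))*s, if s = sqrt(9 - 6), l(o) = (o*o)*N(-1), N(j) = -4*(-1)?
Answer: -2160*sqrt(3) ≈ -3741.2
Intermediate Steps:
N(j) = 4
l(o) = 4*o**2 (l(o) = (o*o)*4 = o**2*4 = 4*o**2)
s = sqrt(3) ≈ 1.7320
(l(6)*(-15))*s = ((4*6**2)*(-15))*sqrt(3) = ((4*36)*(-15))*sqrt(3) = (144*(-15))*sqrt(3) = -2160*sqrt(3)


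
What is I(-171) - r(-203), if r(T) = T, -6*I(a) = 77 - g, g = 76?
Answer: 1217/6 ≈ 202.83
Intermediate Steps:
I(a) = -1/6 (I(a) = -(77 - 1*76)/6 = -(77 - 76)/6 = -1/6*1 = -1/6)
I(-171) - r(-203) = -1/6 - 1*(-203) = -1/6 + 203 = 1217/6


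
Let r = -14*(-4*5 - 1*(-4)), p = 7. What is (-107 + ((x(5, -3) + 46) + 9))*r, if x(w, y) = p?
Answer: -10080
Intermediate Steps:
x(w, y) = 7
r = 224 (r = -14*(-20 + 4) = -14*(-16) = 224)
(-107 + ((x(5, -3) + 46) + 9))*r = (-107 + ((7 + 46) + 9))*224 = (-107 + (53 + 9))*224 = (-107 + 62)*224 = -45*224 = -10080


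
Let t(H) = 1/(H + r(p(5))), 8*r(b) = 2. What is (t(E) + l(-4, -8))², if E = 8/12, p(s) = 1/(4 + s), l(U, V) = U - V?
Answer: 3136/121 ≈ 25.917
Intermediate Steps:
r(b) = ¼ (r(b) = (⅛)*2 = ¼)
E = ⅔ (E = 8*(1/12) = ⅔ ≈ 0.66667)
t(H) = 1/(¼ + H) (t(H) = 1/(H + ¼) = 1/(¼ + H))
(t(E) + l(-4, -8))² = (4/(1 + 4*(⅔)) + (-4 - 1*(-8)))² = (4/(1 + 8/3) + (-4 + 8))² = (4/(11/3) + 4)² = (4*(3/11) + 4)² = (12/11 + 4)² = (56/11)² = 3136/121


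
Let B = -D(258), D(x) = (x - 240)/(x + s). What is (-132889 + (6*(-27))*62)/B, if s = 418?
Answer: 48311354/9 ≈ 5.3679e+6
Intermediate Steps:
D(x) = (-240 + x)/(418 + x) (D(x) = (x - 240)/(x + 418) = (-240 + x)/(418 + x))
B = -9/338 (B = -(-240 + 258)/(418 + 258) = -18/676 = -1*9/338 = -9/338 ≈ -0.026627)
(-132889 + (6*(-27))*62)/B = (-132889 + (6*(-27))*62)/(-9/338) = (-132889 - 162*62)*(-338/9) = (-132889 - 10044)*(-338/9) = -142933*(-338/9) = 48311354/9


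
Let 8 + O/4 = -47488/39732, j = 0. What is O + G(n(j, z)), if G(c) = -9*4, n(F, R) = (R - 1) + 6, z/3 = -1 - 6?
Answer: -103276/1419 ≈ -72.781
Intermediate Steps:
z = -21 (z = 3*(-1 - 6) = 3*(-7) = -21)
n(F, R) = 5 + R (n(F, R) = (-1 + R) + 6 = 5 + R)
G(c) = -36
O = -52192/1419 (O = -32 + 4*(-47488/39732) = -32 + 4*(-47488*1/39732) = -32 + 4*(-1696/1419) = -32 - 6784/1419 = -52192/1419 ≈ -36.781)
O + G(n(j, z)) = -52192/1419 - 36 = -103276/1419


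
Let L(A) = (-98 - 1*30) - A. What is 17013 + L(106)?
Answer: 16779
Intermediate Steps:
L(A) = -128 - A (L(A) = (-98 - 30) - A = -128 - A)
17013 + L(106) = 17013 + (-128 - 1*106) = 17013 + (-128 - 106) = 17013 - 234 = 16779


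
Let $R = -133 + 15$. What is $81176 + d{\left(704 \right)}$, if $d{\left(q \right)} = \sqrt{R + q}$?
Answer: $81176 + \sqrt{586} \approx 81200.0$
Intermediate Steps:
$R = -118$
$d{\left(q \right)} = \sqrt{-118 + q}$
$81176 + d{\left(704 \right)} = 81176 + \sqrt{-118 + 704} = 81176 + \sqrt{586}$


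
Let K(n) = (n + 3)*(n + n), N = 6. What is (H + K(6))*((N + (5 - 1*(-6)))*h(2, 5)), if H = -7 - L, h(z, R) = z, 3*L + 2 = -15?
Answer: 10880/3 ≈ 3626.7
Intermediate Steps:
L = -17/3 (L = -⅔ + (⅓)*(-15) = -⅔ - 5 = -17/3 ≈ -5.6667)
H = -4/3 (H = -7 - 1*(-17/3) = -7 + 17/3 = -4/3 ≈ -1.3333)
K(n) = 2*n*(3 + n) (K(n) = (3 + n)*(2*n) = 2*n*(3 + n))
(H + K(6))*((N + (5 - 1*(-6)))*h(2, 5)) = (-4/3 + 2*6*(3 + 6))*((6 + (5 - 1*(-6)))*2) = (-4/3 + 2*6*9)*((6 + (5 + 6))*2) = (-4/3 + 108)*((6 + 11)*2) = 320*(17*2)/3 = (320/3)*34 = 10880/3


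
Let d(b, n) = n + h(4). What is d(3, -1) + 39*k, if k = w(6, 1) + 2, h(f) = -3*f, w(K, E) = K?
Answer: 299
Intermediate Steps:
k = 8 (k = 6 + 2 = 8)
d(b, n) = -12 + n (d(b, n) = n - 3*4 = n - 12 = -12 + n)
d(3, -1) + 39*k = (-12 - 1) + 39*8 = -13 + 312 = 299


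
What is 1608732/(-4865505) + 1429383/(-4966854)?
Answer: -1660556344727/2685139219030 ≈ -0.61842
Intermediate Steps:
1608732/(-4865505) + 1429383/(-4966854) = 1608732*(-1/4865505) + 1429383*(-1/4966854) = -536244/1621835 - 476461/1655618 = -1660556344727/2685139219030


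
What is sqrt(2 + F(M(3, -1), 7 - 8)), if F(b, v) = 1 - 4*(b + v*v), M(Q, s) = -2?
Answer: sqrt(7) ≈ 2.6458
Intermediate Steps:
F(b, v) = 1 - 4*b - 4*v**2 (F(b, v) = 1 - 4*(b + v**2) = 1 + (-4*b - 4*v**2) = 1 - 4*b - 4*v**2)
sqrt(2 + F(M(3, -1), 7 - 8)) = sqrt(2 + (1 - 4*(-2) - 4*(7 - 8)**2)) = sqrt(2 + (1 + 8 - 4*(-1)**2)) = sqrt(2 + (1 + 8 - 4*1)) = sqrt(2 + (1 + 8 - 4)) = sqrt(2 + 5) = sqrt(7)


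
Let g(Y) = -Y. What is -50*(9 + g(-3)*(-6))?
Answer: 450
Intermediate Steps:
-50*(9 + g(-3)*(-6)) = -50*(9 - 1*(-3)*(-6)) = -50*(9 + 3*(-6)) = -50*(9 - 18) = -50*(-9) = 450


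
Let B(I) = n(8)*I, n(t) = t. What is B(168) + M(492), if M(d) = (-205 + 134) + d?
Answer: 1765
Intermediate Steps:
M(d) = -71 + d
B(I) = 8*I
B(168) + M(492) = 8*168 + (-71 + 492) = 1344 + 421 = 1765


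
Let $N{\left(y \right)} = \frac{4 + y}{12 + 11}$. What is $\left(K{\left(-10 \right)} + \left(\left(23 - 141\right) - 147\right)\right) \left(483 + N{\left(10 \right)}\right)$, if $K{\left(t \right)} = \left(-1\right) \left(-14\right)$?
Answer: $- \frac{2791873}{23} \approx -1.2139 \cdot 10^{5}$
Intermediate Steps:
$K{\left(t \right)} = 14$
$N{\left(y \right)} = \frac{4}{23} + \frac{y}{23}$ ($N{\left(y \right)} = \frac{4 + y}{23} = \left(4 + y\right) \frac{1}{23} = \frac{4}{23} + \frac{y}{23}$)
$\left(K{\left(-10 \right)} + \left(\left(23 - 141\right) - 147\right)\right) \left(483 + N{\left(10 \right)}\right) = \left(14 + \left(\left(23 - 141\right) - 147\right)\right) \left(483 + \left(\frac{4}{23} + \frac{1}{23} \cdot 10\right)\right) = \left(14 - 265\right) \left(483 + \left(\frac{4}{23} + \frac{10}{23}\right)\right) = \left(14 - 265\right) \left(483 + \frac{14}{23}\right) = \left(-251\right) \frac{11123}{23} = - \frac{2791873}{23}$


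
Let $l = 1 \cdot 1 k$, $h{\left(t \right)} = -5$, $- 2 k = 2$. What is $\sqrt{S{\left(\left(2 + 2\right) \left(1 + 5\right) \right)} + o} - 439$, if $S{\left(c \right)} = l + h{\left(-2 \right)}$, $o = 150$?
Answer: $-427$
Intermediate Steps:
$k = -1$ ($k = \left(- \frac{1}{2}\right) 2 = -1$)
$l = -1$ ($l = 1 \cdot 1 \left(-1\right) = 1 \left(-1\right) = -1$)
$S{\left(c \right)} = -6$ ($S{\left(c \right)} = -1 - 5 = -6$)
$\sqrt{S{\left(\left(2 + 2\right) \left(1 + 5\right) \right)} + o} - 439 = \sqrt{-6 + 150} - 439 = \sqrt{144} - 439 = 12 - 439 = -427$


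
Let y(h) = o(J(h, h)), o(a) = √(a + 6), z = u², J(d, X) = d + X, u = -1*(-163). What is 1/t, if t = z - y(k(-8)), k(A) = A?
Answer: 26569/705911771 + I*√10/705911771 ≈ 3.7638e-5 + 4.4797e-9*I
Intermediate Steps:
u = 163
J(d, X) = X + d
z = 26569 (z = 163² = 26569)
o(a) = √(6 + a)
y(h) = √(6 + 2*h) (y(h) = √(6 + (h + h)) = √(6 + 2*h))
t = 26569 - I*√10 (t = 26569 - √(6 + 2*(-8)) = 26569 - √(6 - 16) = 26569 - √(-10) = 26569 - I*√10 ≈ 26569.0 - 3.1623*I)
1/t = 1/(26569 - I*√10)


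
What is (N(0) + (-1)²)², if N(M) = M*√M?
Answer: 1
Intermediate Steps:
N(M) = M^(3/2)
(N(0) + (-1)²)² = (0^(3/2) + (-1)²)² = (0 + 1)² = 1² = 1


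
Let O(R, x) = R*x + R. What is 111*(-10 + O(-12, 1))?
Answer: -3774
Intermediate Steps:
O(R, x) = R + R*x
111*(-10 + O(-12, 1)) = 111*(-10 - 12*(1 + 1)) = 111*(-10 - 12*2) = 111*(-10 - 24) = 111*(-34) = -3774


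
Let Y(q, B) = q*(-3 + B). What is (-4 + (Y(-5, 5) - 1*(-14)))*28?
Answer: 0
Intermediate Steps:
(-4 + (Y(-5, 5) - 1*(-14)))*28 = (-4 + (-5*(-3 + 5) - 1*(-14)))*28 = (-4 + (-5*2 + 14))*28 = (-4 + (-10 + 14))*28 = (-4 + 4)*28 = 0*28 = 0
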